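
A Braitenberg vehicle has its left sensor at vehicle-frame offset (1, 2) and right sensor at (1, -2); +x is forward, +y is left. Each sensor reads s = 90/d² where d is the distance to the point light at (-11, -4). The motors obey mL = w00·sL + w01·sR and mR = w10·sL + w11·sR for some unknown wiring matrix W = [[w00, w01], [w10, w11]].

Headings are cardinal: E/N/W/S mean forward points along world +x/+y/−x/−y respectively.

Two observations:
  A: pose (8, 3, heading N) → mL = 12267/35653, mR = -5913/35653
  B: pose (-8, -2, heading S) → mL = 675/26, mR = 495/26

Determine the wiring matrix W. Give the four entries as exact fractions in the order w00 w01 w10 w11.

obs A: pose=(8,3,N) → sL=90/353, sR=18/101, mL=12267/35653, mR=-5913/35653
obs B: pose=(-8,-2,S) → sL=45/13, sR=45, mL=675/26, mR=495/26
sensor matrix S = [[90/353, 18/101], [45/13, 45]]; det S = 5031720/463489
solve [mL_A; mL_B] = S·[w00; w01] and [mR_A; mR_B] = S·[w10; w11]:
  w00 = 1, w01 = 1/2, w10 = -1, w11 = 1/2

1 1/2 -1 1/2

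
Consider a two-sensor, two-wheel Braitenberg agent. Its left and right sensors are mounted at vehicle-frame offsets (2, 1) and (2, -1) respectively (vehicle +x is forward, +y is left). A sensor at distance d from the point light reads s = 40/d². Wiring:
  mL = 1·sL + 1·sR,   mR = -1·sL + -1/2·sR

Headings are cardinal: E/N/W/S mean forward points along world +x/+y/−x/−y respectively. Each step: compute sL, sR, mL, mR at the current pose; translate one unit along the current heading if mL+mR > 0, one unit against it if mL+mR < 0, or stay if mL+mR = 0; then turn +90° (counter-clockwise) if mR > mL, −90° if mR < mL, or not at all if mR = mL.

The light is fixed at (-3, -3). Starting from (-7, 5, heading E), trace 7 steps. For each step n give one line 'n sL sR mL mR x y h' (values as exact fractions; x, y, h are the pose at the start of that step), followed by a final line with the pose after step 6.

0 8/17 40/53 1104/901 -764/901 -7 5 E
1 1 10/13 23/13 -18/13 -6 5 S
2 40/61 40/89 6000/5429 -4780/5429 -6 4 W
3 20/53 4/9 392/477 -286/477 -7 4 N
4 8/17 40/53 1104/901 -764/901 -7 5 E
5 1 10/13 23/13 -18/13 -6 5 S
6 40/61 40/89 6000/5429 -4780/5429 -6 4 W
final -7 4 N

n=0: pose=(-7,5,E); sL=8/17, sR=40/53; mL=1104/901, mR=-764/901; mL+mR=20/53 → advance +1; mR−mL=-1868/901 → turn -1·90°
n=1: pose=(-6,5,S); sL=1, sR=10/13; mL=23/13, mR=-18/13; mL+mR=5/13 → advance +1; mR−mL=-41/13 → turn -1·90°
n=2: pose=(-6,4,W); sL=40/61, sR=40/89; mL=6000/5429, mR=-4780/5429; mL+mR=20/89 → advance +1; mR−mL=-10780/5429 → turn -1·90°
n=3: pose=(-7,4,N); sL=20/53, sR=4/9; mL=392/477, mR=-286/477; mL+mR=2/9 → advance +1; mR−mL=-226/159 → turn -1·90°
n=4: pose=(-7,5,E); sL=8/17, sR=40/53; mL=1104/901, mR=-764/901; mL+mR=20/53 → advance +1; mR−mL=-1868/901 → turn -1·90°
n=5: pose=(-6,5,S); sL=1, sR=10/13; mL=23/13, mR=-18/13; mL+mR=5/13 → advance +1; mR−mL=-41/13 → turn -1·90°
n=6: pose=(-6,4,W); sL=40/61, sR=40/89; mL=6000/5429, mR=-4780/5429; mL+mR=20/89 → advance +1; mR−mL=-10780/5429 → turn -1·90°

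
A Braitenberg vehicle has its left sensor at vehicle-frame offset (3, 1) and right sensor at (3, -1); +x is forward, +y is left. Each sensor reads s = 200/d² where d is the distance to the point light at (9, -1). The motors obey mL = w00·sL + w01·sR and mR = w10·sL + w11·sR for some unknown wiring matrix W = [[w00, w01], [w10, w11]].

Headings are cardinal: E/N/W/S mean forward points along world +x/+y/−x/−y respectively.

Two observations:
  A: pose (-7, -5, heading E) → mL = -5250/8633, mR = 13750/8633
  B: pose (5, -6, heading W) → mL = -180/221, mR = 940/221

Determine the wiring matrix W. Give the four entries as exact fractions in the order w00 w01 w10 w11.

-1 1/2 1/2 1

obs A: pose=(-7,-5,E) → sL=100/89, sR=100/97, mL=-5250/8633, mR=13750/8633
obs B: pose=(5,-6,W) → sL=40/17, sR=40/13, mL=-180/221, mR=940/221
sensor matrix S = [[100/89, 100/97], [40/17, 40/13]]; det S = 1968000/1907893
solve [mL_A; mL_B] = S·[w00; w01] and [mR_A; mR_B] = S·[w10; w11]:
  w00 = -1, w01 = 1/2, w10 = 1/2, w11 = 1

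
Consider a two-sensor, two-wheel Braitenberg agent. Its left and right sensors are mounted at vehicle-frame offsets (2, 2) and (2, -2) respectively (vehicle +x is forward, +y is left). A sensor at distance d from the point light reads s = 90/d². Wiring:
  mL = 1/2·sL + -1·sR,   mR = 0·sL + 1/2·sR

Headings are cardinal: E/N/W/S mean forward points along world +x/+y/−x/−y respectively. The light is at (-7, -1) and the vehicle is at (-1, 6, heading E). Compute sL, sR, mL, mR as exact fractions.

left sensor world pos  = (1, 8); dL² = 145
right sensor world pos = (1, 4); dR² = 89
sL = 90/145 = 18/29
sR = 90/89 = 90/89
mL = 1/2·sL + -1·sR = -1809/2581
mR = 0·sL + 1/2·sR = 45/89

18/29 90/89 -1809/2581 45/89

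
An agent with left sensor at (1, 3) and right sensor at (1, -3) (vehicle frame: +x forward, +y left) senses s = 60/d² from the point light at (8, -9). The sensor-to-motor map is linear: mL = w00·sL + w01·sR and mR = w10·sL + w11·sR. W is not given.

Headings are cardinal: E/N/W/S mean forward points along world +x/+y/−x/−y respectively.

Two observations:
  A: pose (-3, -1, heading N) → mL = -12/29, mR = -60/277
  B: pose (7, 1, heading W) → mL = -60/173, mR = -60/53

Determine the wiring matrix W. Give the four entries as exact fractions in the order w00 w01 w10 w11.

obs A: pose=(-3,-1,N) → sL=60/277, sR=12/29, mL=-12/29, mR=-60/277
obs B: pose=(7,1,W) → sL=60/53, sR=60/173, mL=-60/173, mR=-60/53
sensor matrix S = [[60/277, 12/29], [60/53, 60/173]]; det S = -28969920/73654577
solve [mL_A; mL_B] = S·[w00; w01] and [mR_A; mR_B] = S·[w10; w11]:
  w00 = 0, w01 = -1, w10 = -1, w11 = 0

0 -1 -1 0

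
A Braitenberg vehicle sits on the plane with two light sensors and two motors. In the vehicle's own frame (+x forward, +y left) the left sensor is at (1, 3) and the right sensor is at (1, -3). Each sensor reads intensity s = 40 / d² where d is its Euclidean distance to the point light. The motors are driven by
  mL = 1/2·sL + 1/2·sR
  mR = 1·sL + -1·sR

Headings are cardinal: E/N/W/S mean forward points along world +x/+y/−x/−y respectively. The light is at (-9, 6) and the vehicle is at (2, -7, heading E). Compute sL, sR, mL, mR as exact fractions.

left sensor world pos  = (3, -4); dL² = 244
right sensor world pos = (3, -10); dR² = 400
sL = 40/244 = 10/61
sR = 40/400 = 1/10
mL = 1/2·sL + 1/2·sR = 161/1220
mR = 1·sL + -1·sR = 39/610

10/61 1/10 161/1220 39/610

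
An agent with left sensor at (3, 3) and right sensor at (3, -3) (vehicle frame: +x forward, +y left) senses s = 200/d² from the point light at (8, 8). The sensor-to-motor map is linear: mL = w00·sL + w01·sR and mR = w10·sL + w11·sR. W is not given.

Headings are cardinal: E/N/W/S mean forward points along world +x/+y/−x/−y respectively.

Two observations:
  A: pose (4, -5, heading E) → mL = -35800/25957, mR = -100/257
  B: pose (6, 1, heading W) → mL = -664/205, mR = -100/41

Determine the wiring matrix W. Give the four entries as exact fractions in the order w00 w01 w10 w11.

-1/2 -1/2 0 -1/2

obs A: pose=(4,-5,E) → sL=200/101, sR=200/257, mL=-35800/25957, mR=-100/257
obs B: pose=(6,1,W) → sL=8/5, sR=200/41, mL=-664/205, mR=-100/41
sensor matrix S = [[200/101, 200/257], [8/5, 200/41]]; det S = 8954880/1064237
solve [mL_A; mL_B] = S·[w00; w01] and [mR_A; mR_B] = S·[w10; w11]:
  w00 = -1/2, w01 = -1/2, w10 = 0, w11 = -1/2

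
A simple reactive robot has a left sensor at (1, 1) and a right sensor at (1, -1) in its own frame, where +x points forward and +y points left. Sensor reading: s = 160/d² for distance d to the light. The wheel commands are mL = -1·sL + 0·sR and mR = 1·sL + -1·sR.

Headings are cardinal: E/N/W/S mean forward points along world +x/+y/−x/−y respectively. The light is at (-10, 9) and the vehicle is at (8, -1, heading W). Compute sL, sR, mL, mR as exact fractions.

16/41 16/37 -16/41 -64/1517

left sensor world pos  = (7, -2); dL² = 410
right sensor world pos = (7, 0); dR² = 370
sL = 160/410 = 16/41
sR = 160/370 = 16/37
mL = -1·sL + 0·sR = -16/41
mR = 1·sL + -1·sR = -64/1517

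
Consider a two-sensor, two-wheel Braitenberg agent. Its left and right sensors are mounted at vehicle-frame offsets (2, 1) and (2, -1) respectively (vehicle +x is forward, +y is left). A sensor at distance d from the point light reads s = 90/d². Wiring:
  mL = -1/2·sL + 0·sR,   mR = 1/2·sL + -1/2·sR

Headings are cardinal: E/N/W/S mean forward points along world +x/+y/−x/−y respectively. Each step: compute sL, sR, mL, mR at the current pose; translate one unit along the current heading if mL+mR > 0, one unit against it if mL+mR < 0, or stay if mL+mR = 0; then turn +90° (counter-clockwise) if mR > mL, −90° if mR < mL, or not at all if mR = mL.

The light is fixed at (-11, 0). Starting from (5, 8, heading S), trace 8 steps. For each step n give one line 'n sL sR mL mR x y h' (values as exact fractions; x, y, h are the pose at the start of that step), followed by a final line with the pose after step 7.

0 18/65 10/29 -9/65 -64/1885 5 8 S
1 45/212 45/194 -45/424 -405/41128 5 9 E
2 90/317 90/377 -45/317 2700/119509 4 9 N
3 45/109 9/25 -45/218 72/2725 4 8 W
4 18/65 10/29 -9/65 -64/1885 5 8 S
5 45/212 45/194 -45/424 -405/41128 5 9 E
6 90/317 90/377 -45/317 2700/119509 4 9 N
7 45/109 9/25 -45/218 72/2725 4 8 W
final 5 8 S

n=0: pose=(5,8,S); sL=18/65, sR=10/29; mL=-9/65, mR=-64/1885; mL+mR=-5/29 → advance -1; mR−mL=197/1885 → turn +1·90°
n=1: pose=(5,9,E); sL=45/212, sR=45/194; mL=-45/424, mR=-405/41128; mL+mR=-45/388 → advance -1; mR−mL=495/5141 → turn +1·90°
n=2: pose=(4,9,N); sL=90/317, sR=90/377; mL=-45/317, mR=2700/119509; mL+mR=-45/377 → advance -1; mR−mL=19665/119509 → turn +1·90°
n=3: pose=(4,8,W); sL=45/109, sR=9/25; mL=-45/218, mR=72/2725; mL+mR=-9/50 → advance -1; mR−mL=1269/5450 → turn +1·90°
n=4: pose=(5,8,S); sL=18/65, sR=10/29; mL=-9/65, mR=-64/1885; mL+mR=-5/29 → advance -1; mR−mL=197/1885 → turn +1·90°
n=5: pose=(5,9,E); sL=45/212, sR=45/194; mL=-45/424, mR=-405/41128; mL+mR=-45/388 → advance -1; mR−mL=495/5141 → turn +1·90°
n=6: pose=(4,9,N); sL=90/317, sR=90/377; mL=-45/317, mR=2700/119509; mL+mR=-45/377 → advance -1; mR−mL=19665/119509 → turn +1·90°
n=7: pose=(4,8,W); sL=45/109, sR=9/25; mL=-45/218, mR=72/2725; mL+mR=-9/50 → advance -1; mR−mL=1269/5450 → turn +1·90°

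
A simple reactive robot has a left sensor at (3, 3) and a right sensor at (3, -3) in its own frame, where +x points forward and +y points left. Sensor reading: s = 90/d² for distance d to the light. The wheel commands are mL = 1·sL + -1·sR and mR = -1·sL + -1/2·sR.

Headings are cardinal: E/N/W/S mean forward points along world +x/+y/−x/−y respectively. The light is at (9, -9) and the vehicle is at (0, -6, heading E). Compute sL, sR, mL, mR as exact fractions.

left sensor world pos  = (3, -3); dL² = 72
right sensor world pos = (3, -9); dR² = 36
sL = 90/72 = 5/4
sR = 90/36 = 5/2
mL = 1·sL + -1·sR = -5/4
mR = -1·sL + -1/2·sR = -5/2

5/4 5/2 -5/4 -5/2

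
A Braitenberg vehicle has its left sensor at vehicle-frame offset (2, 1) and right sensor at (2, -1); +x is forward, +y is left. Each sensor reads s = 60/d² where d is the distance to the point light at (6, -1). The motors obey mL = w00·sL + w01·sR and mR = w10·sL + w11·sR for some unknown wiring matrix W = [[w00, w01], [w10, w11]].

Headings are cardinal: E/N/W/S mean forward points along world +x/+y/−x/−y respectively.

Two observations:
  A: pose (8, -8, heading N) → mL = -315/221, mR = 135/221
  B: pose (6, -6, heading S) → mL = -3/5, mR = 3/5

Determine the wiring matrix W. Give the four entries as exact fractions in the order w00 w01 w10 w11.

obs A: pose=(8,-8,N) → sL=30/13, sR=30/17, mL=-315/221, mR=135/221
obs B: pose=(6,-6,S) → sL=6/5, sR=6/5, mL=-3/5, mR=3/5
sensor matrix S = [[30/13, 30/17], [6/5, 6/5]]; det S = 144/221
solve [mL_A; mL_B] = S·[w00; w01] and [mR_A; mR_B] = S·[w10; w11]:
  w00 = -1, w01 = 1/2, w10 = -1/2, w11 = 1

-1 1/2 -1/2 1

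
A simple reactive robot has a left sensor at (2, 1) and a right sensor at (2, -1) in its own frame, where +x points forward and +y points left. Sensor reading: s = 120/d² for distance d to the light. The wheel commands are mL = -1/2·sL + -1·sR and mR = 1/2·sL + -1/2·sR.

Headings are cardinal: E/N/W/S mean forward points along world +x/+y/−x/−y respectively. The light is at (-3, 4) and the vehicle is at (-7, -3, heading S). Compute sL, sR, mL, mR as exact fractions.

4/3 60/53 -286/159 16/159

left sensor world pos  = (-6, -5); dL² = 90
right sensor world pos = (-8, -5); dR² = 106
sL = 120/90 = 4/3
sR = 120/106 = 60/53
mL = -1/2·sL + -1·sR = -286/159
mR = 1/2·sL + -1/2·sR = 16/159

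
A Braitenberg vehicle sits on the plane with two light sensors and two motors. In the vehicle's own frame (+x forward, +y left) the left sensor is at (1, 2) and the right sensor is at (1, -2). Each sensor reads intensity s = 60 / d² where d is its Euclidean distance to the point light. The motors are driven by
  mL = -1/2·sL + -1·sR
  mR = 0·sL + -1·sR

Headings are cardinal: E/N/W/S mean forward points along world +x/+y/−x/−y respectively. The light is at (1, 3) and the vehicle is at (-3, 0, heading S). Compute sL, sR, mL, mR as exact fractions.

3 15/13 -69/26 -15/13

left sensor world pos  = (-1, -1); dL² = 20
right sensor world pos = (-5, -1); dR² = 52
sL = 60/20 = 3
sR = 60/52 = 15/13
mL = -1/2·sL + -1·sR = -69/26
mR = 0·sL + -1·sR = -15/13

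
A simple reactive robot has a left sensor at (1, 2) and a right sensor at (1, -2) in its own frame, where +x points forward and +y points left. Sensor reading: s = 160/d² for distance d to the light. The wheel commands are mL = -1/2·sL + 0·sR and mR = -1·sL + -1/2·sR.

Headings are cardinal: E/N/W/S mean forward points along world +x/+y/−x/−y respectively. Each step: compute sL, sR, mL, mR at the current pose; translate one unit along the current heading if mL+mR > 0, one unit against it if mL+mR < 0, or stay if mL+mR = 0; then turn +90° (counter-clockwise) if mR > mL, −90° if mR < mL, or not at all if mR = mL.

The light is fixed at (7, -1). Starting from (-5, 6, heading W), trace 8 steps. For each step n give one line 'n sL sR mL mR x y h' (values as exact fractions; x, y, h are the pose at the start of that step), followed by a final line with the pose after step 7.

0 80/97 16/25 -40/97 -2776/2425 -5 6 W
1 160/233 32/29 -80/233 -8368/6757 -4 6 N
2 40/41 40/29 -20/41 -1980/1189 -4 5 E
3 32/25 160/221 -16/25 -9072/5525 -5 5 S
4 80/97 16/25 -40/97 -2776/2425 -5 6 W
5 160/233 32/29 -80/233 -8368/6757 -4 6 N
6 40/41 40/29 -20/41 -1980/1189 -4 5 E
7 32/25 160/221 -16/25 -9072/5525 -5 5 S
final -5 6 W

n=0: pose=(-5,6,W); sL=80/97, sR=16/25; mL=-40/97, mR=-2776/2425; mL+mR=-3776/2425 → advance -1; mR−mL=-1776/2425 → turn -1·90°
n=1: pose=(-4,6,N); sL=160/233, sR=32/29; mL=-80/233, mR=-8368/6757; mL+mR=-10688/6757 → advance -1; mR−mL=-6048/6757 → turn -1·90°
n=2: pose=(-4,5,E); sL=40/41, sR=40/29; mL=-20/41, mR=-1980/1189; mL+mR=-2560/1189 → advance -1; mR−mL=-1400/1189 → turn -1·90°
n=3: pose=(-5,5,S); sL=32/25, sR=160/221; mL=-16/25, mR=-9072/5525; mL+mR=-12608/5525 → advance -1; mR−mL=-5536/5525 → turn -1·90°
n=4: pose=(-5,6,W); sL=80/97, sR=16/25; mL=-40/97, mR=-2776/2425; mL+mR=-3776/2425 → advance -1; mR−mL=-1776/2425 → turn -1·90°
n=5: pose=(-4,6,N); sL=160/233, sR=32/29; mL=-80/233, mR=-8368/6757; mL+mR=-10688/6757 → advance -1; mR−mL=-6048/6757 → turn -1·90°
n=6: pose=(-4,5,E); sL=40/41, sR=40/29; mL=-20/41, mR=-1980/1189; mL+mR=-2560/1189 → advance -1; mR−mL=-1400/1189 → turn -1·90°
n=7: pose=(-5,5,S); sL=32/25, sR=160/221; mL=-16/25, mR=-9072/5525; mL+mR=-12608/5525 → advance -1; mR−mL=-5536/5525 → turn -1·90°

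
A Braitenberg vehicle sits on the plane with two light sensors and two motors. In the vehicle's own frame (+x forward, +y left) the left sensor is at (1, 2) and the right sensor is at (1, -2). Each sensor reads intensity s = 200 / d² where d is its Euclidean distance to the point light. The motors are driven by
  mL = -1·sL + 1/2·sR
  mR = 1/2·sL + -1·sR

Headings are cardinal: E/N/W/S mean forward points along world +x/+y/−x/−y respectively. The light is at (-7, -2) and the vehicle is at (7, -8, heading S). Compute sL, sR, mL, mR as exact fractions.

left sensor world pos  = (9, -9); dL² = 305
right sensor world pos = (5, -9); dR² = 193
sL = 200/305 = 40/61
sR = 200/193 = 200/193
mL = -1·sL + 1/2·sR = -1620/11773
mR = 1/2·sL + -1·sR = -8340/11773

40/61 200/193 -1620/11773 -8340/11773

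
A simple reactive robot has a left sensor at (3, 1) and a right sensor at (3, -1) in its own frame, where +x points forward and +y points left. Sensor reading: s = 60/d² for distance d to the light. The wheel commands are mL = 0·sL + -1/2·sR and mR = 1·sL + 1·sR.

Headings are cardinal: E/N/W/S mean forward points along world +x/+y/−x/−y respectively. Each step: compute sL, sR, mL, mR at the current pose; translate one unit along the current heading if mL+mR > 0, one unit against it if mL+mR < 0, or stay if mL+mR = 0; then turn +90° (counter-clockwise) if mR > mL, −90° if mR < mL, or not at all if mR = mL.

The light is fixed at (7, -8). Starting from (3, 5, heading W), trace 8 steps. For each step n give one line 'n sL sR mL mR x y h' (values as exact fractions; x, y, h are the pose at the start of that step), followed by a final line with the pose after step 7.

n=0: pose=(3,5,W); sL=60/193, sR=12/49; mL=-6/49, mR=5256/9457; mL+mR=4098/9457 → advance +1; mR−mL=6414/9457 → turn +1·90°
n=1: pose=(2,5,S); sL=15/29, sR=15/34; mL=-15/68, mR=945/986; mL+mR=1455/1972 → advance +1; mR−mL=2325/1972 → turn +1·90°
n=2: pose=(2,4,E); sL=60/173, sR=12/25; mL=-6/25, mR=3576/4325; mL+mR=2538/4325 → advance +1; mR−mL=4614/4325 → turn +1·90°
n=3: pose=(3,4,N); sL=6/25, sR=10/39; mL=-5/39, mR=484/975; mL+mR=359/975 → advance +1; mR−mL=203/325 → turn +1·90°
n=4: pose=(3,5,W); sL=60/193, sR=12/49; mL=-6/49, mR=5256/9457; mL+mR=4098/9457 → advance +1; mR−mL=6414/9457 → turn +1·90°
n=5: pose=(2,5,S); sL=15/29, sR=15/34; mL=-15/68, mR=945/986; mL+mR=1455/1972 → advance +1; mR−mL=2325/1972 → turn +1·90°
n=6: pose=(2,4,E); sL=60/173, sR=12/25; mL=-6/25, mR=3576/4325; mL+mR=2538/4325 → advance +1; mR−mL=4614/4325 → turn +1·90°
n=7: pose=(3,4,N); sL=6/25, sR=10/39; mL=-5/39, mR=484/975; mL+mR=359/975 → advance +1; mR−mL=203/325 → turn +1·90°

0 60/193 12/49 -6/49 5256/9457 3 5 W
1 15/29 15/34 -15/68 945/986 2 5 S
2 60/173 12/25 -6/25 3576/4325 2 4 E
3 6/25 10/39 -5/39 484/975 3 4 N
4 60/193 12/49 -6/49 5256/9457 3 5 W
5 15/29 15/34 -15/68 945/986 2 5 S
6 60/173 12/25 -6/25 3576/4325 2 4 E
7 6/25 10/39 -5/39 484/975 3 4 N
final 3 5 W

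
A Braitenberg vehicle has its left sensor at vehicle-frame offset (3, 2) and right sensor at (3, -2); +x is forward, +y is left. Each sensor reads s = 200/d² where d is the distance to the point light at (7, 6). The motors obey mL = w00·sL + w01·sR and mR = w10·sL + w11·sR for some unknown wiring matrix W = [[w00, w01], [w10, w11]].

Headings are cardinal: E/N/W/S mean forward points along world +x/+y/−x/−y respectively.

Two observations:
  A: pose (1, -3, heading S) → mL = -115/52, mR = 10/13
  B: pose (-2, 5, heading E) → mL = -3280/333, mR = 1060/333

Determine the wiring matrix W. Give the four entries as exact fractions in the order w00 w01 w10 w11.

obs A: pose=(1,-3,S) → sL=5/4, sR=25/26, mL=-115/52, mR=10/13
obs B: pose=(-2,5,E) → sL=200/37, sR=40/9, mL=-3280/333, mR=1060/333
sensor matrix S = [[5/4, 25/26], [200/37, 40/9]]; det S = 1550/4329
solve [mL_A; mL_B] = S·[w00; w01] and [mR_A; mR_B] = S·[w10; w11]:
  w00 = -1, w01 = -1, w10 = 1, w11 = -1/2

-1 -1 1 -1/2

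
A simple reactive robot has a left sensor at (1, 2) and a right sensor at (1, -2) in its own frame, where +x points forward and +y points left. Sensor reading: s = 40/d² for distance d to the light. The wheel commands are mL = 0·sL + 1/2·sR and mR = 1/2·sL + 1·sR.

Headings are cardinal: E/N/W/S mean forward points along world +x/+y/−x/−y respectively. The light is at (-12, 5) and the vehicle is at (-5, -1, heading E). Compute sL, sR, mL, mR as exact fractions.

left sensor world pos  = (-4, 1); dL² = 80
right sensor world pos = (-4, -3); dR² = 128
sL = 40/80 = 1/2
sR = 40/128 = 5/16
mL = 0·sL + 1/2·sR = 5/32
mR = 1/2·sL + 1·sR = 9/16

1/2 5/16 5/32 9/16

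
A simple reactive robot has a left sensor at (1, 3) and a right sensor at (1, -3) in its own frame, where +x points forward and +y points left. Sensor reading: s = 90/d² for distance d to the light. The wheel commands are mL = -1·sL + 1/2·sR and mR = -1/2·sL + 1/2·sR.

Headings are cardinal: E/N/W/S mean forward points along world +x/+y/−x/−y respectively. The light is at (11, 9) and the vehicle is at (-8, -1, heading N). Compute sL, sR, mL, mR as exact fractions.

18/113 90/337 -981/38081 2052/38081

left sensor world pos  = (-11, 0); dL² = 565
right sensor world pos = (-5, 0); dR² = 337
sL = 90/565 = 18/113
sR = 90/337 = 90/337
mL = -1·sL + 1/2·sR = -981/38081
mR = -1/2·sL + 1/2·sR = 2052/38081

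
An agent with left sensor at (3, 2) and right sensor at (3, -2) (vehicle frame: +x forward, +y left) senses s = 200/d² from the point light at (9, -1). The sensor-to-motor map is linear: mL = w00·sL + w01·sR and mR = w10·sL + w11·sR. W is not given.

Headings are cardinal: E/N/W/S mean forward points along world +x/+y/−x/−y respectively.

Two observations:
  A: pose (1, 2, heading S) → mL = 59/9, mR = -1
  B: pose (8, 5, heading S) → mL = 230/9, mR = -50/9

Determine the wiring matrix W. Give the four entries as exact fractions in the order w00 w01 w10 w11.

1 1/2 0 -1/2

obs A: pose=(1,2,S) → sL=50/9, sR=2, mL=59/9, mR=-1
obs B: pose=(8,5,S) → sL=20, sR=100/9, mL=230/9, mR=-50/9
sensor matrix S = [[50/9, 2], [20, 100/9]]; det S = 1760/81
solve [mL_A; mL_B] = S·[w00; w01] and [mR_A; mR_B] = S·[w10; w11]:
  w00 = 1, w01 = 1/2, w10 = 0, w11 = -1/2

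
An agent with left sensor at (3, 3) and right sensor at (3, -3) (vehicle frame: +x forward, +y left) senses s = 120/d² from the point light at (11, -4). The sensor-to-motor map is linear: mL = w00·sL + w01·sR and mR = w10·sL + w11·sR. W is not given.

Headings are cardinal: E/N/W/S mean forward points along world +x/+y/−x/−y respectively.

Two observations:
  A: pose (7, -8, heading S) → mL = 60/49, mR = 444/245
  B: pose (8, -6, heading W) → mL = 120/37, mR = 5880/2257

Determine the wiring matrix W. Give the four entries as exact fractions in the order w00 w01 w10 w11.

0 1 1/2 1/2

obs A: pose=(7,-8,S) → sL=12/5, sR=60/49, mL=60/49, mR=444/245
obs B: pose=(8,-6,W) → sL=120/61, sR=120/37, mL=120/37, mR=5880/2257
sensor matrix S = [[12/5, 60/49], [120/61, 120/37]]; det S = 594432/110593
solve [mL_A; mL_B] = S·[w00; w01] and [mR_A; mR_B] = S·[w10; w11]:
  w00 = 0, w01 = 1, w10 = 1/2, w11 = 1/2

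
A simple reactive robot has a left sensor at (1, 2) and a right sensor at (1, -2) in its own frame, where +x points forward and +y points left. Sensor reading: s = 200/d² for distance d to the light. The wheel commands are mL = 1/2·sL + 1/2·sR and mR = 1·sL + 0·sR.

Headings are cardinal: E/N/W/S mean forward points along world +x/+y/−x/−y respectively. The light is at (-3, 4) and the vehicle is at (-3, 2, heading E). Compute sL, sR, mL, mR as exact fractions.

left sensor world pos  = (-2, 4); dL² = 1
right sensor world pos = (-2, 0); dR² = 17
sL = 200/1 = 200
sR = 200/17 = 200/17
mL = 1/2·sL + 1/2·sR = 1800/17
mR = 1·sL + 0·sR = 200

200 200/17 1800/17 200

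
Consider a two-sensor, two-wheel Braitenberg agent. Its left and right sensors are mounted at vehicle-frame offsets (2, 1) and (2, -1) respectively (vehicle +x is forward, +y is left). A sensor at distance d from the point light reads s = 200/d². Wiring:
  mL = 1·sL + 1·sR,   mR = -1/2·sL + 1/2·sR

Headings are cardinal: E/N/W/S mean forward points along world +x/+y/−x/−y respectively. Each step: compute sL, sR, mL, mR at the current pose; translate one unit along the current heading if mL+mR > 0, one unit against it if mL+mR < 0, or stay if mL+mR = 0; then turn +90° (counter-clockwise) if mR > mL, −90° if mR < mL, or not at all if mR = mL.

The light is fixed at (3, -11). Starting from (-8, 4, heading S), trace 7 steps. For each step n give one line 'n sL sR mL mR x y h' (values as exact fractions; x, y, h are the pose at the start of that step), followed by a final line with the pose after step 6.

0 200/269 200/313 116400/84197 -4400/84197 -8 4 S
1 100/169 100/197 36600/33293 -1400/33293 -8 3 W
2 8/17 200/377 6416/6409 192/6409 -9 3 N
3 50/89 25/37 4075/3293 375/6586 -9 4 E
4 200/269 200/313 116400/84197 -4400/84197 -8 4 S
5 100/169 100/197 36600/33293 -1400/33293 -8 3 W
6 8/17 200/377 6416/6409 192/6409 -9 3 N
final -9 4 E

n=0: pose=(-8,4,S); sL=200/269, sR=200/313; mL=116400/84197, mR=-4400/84197; mL+mR=112000/84197 → advance +1; mR−mL=-120800/84197 → turn -1·90°
n=1: pose=(-8,3,W); sL=100/169, sR=100/197; mL=36600/33293, mR=-1400/33293; mL+mR=35200/33293 → advance +1; mR−mL=-38000/33293 → turn -1·90°
n=2: pose=(-9,3,N); sL=8/17, sR=200/377; mL=6416/6409, mR=192/6409; mL+mR=6608/6409 → advance +1; mR−mL=-6224/6409 → turn -1·90°
n=3: pose=(-9,4,E); sL=50/89, sR=25/37; mL=4075/3293, mR=375/6586; mL+mR=8525/6586 → advance +1; mR−mL=-7775/6586 → turn -1·90°
n=4: pose=(-8,4,S); sL=200/269, sR=200/313; mL=116400/84197, mR=-4400/84197; mL+mR=112000/84197 → advance +1; mR−mL=-120800/84197 → turn -1·90°
n=5: pose=(-8,3,W); sL=100/169, sR=100/197; mL=36600/33293, mR=-1400/33293; mL+mR=35200/33293 → advance +1; mR−mL=-38000/33293 → turn -1·90°
n=6: pose=(-9,3,N); sL=8/17, sR=200/377; mL=6416/6409, mR=192/6409; mL+mR=6608/6409 → advance +1; mR−mL=-6224/6409 → turn -1·90°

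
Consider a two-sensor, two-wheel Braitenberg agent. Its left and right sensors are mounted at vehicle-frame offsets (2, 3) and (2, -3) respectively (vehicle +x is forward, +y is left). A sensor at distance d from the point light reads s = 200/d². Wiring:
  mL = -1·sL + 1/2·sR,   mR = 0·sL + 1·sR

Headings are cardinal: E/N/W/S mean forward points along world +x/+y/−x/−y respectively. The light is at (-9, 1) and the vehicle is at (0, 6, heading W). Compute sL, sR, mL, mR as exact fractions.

200/53 200/113 -17300/5989 200/113

left sensor world pos  = (-2, 3); dL² = 53
right sensor world pos = (-2, 9); dR² = 113
sL = 200/53 = 200/53
sR = 200/113 = 200/113
mL = -1·sL + 1/2·sR = -17300/5989
mR = 0·sL + 1·sR = 200/113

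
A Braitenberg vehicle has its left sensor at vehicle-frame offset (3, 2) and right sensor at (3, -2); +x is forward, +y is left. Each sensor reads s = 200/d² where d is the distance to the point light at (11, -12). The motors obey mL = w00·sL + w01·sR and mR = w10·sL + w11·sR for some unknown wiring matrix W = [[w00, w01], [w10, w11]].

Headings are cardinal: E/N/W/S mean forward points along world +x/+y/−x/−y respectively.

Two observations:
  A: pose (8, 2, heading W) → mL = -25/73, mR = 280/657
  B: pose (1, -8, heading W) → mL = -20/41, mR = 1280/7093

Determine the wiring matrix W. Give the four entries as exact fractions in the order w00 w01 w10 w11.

obs A: pose=(8,2,W) → sL=10/9, sR=50/73, mL=-25/73, mR=280/657
obs B: pose=(1,-8,W) → sL=200/173, sR=40/41, mL=-20/41, mR=1280/7093
sensor matrix S = [[10/9, 50/73], [200/173, 40/41]]; det S = 1361600/4660101
solve [mL_A; mL_B] = S·[w00; w01] and [mR_A; mR_B] = S·[w10; w11]:
  w00 = 0, w01 = -1/2, w10 = 1, w11 = -1

0 -1/2 1 -1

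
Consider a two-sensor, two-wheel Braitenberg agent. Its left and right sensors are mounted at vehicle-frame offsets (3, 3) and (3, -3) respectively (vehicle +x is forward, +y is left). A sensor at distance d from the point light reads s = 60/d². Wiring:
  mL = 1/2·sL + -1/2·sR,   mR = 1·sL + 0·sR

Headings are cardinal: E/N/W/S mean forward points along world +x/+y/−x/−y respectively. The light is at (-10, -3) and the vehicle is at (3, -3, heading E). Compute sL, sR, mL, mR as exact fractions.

left sensor world pos  = (6, 0); dL² = 265
right sensor world pos = (6, -6); dR² = 265
sL = 60/265 = 12/53
sR = 60/265 = 12/53
mL = 1/2·sL + -1/2·sR = 0
mR = 1·sL + 0·sR = 12/53

12/53 12/53 0 12/53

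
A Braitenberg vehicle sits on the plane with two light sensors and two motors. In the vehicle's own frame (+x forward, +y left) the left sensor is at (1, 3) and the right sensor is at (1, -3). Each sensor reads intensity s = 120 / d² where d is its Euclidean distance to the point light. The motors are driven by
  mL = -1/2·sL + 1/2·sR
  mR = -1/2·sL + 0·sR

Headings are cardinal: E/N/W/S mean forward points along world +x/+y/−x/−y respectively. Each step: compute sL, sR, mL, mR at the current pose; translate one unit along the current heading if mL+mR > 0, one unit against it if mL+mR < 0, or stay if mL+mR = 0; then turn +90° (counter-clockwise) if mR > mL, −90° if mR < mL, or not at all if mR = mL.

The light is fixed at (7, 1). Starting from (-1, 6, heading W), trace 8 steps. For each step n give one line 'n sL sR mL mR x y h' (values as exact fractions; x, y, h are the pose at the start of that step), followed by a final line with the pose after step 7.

n=0: pose=(-1,6,W); sL=24/17, sR=24/29; mL=-144/493, mR=-12/17; mL+mR=-492/493 → advance -1; mR−mL=-12/29 → turn -1·90°
n=1: pose=(0,6,N); sL=15/17, sR=30/13; mL=315/442, mR=-15/34; mL+mR=60/221 → advance +1; mR−mL=-15/13 → turn -1·90°
n=2: pose=(0,7,E); sL=40/39, sR=8/3; mL=32/39, mR=-20/39; mL+mR=4/13 → advance +1; mR−mL=-4/3 → turn -1·90°
n=3: pose=(1,7,S); sL=60/17, sR=60/53; mL=-1080/901, mR=-30/17; mL+mR=-2670/901 → advance -1; mR−mL=-30/53 → turn -1·90°
n=4: pose=(1,8,W); sL=24/13, sR=120/149; mL=-1008/1937, mR=-12/13; mL+mR=-2796/1937 → advance -1; mR−mL=-60/149 → turn -1·90°
n=5: pose=(2,8,N); sL=15/16, sR=30/17; mL=225/544, mR=-15/32; mL+mR=-15/272 → advance -1; mR−mL=-15/17 → turn -1·90°
n=6: pose=(2,7,E); sL=120/97, sR=24/5; mL=864/485, mR=-60/97; mL+mR=564/485 → advance +1; mR−mL=-12/5 → turn -1·90°
n=7: pose=(3,7,S); sL=60/13, sR=60/37; mL=-720/481, mR=-30/13; mL+mR=-1830/481 → advance -1; mR−mL=-30/37 → turn -1·90°

0 24/17 24/29 -144/493 -12/17 -1 6 W
1 15/17 30/13 315/442 -15/34 0 6 N
2 40/39 8/3 32/39 -20/39 0 7 E
3 60/17 60/53 -1080/901 -30/17 1 7 S
4 24/13 120/149 -1008/1937 -12/13 1 8 W
5 15/16 30/17 225/544 -15/32 2 8 N
6 120/97 24/5 864/485 -60/97 2 7 E
7 60/13 60/37 -720/481 -30/13 3 7 S
final 3 8 W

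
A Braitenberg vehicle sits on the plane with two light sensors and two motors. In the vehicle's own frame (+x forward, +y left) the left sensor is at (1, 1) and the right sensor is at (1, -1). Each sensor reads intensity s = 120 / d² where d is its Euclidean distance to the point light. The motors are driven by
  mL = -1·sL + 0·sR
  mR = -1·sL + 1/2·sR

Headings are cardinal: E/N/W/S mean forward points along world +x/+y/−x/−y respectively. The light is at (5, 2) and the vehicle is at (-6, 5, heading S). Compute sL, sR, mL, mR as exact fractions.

left sensor world pos  = (-5, 4); dL² = 104
right sensor world pos = (-7, 4); dR² = 148
sL = 120/104 = 15/13
sR = 120/148 = 30/37
mL = -1·sL + 0·sR = -15/13
mR = -1·sL + 1/2·sR = -360/481

15/13 30/37 -15/13 -360/481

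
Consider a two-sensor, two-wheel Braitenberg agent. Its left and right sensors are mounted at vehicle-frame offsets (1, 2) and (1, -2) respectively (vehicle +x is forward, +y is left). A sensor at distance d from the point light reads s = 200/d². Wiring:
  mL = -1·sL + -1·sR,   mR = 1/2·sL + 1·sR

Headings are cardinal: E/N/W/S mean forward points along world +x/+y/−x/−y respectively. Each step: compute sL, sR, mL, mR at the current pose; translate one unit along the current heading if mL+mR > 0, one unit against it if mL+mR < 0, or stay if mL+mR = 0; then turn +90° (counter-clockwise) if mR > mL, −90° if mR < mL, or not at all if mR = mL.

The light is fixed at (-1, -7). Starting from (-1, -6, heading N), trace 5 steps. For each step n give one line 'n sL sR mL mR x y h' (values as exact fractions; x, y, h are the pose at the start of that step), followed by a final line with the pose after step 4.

n=0: pose=(-1,-6,N); sL=25, sR=25; mL=-50, mR=75/2; mL+mR=-25/2 → advance -1; mR−mL=175/2 → turn +1·90°
n=1: pose=(-1,-7,W); sL=40, sR=40; mL=-80, mR=60; mL+mR=-20 → advance -1; mR−mL=140 → turn +1·90°
n=2: pose=(0,-7,S); sL=20, sR=100; mL=-120, mR=110; mL+mR=-10 → advance -1; mR−mL=230 → turn +1·90°
n=3: pose=(0,-6,E); sL=200/13, sR=40; mL=-720/13, mR=620/13; mL+mR=-100/13 → advance -1; mR−mL=1340/13 → turn +1·90°
n=4: pose=(-1,-6,N); sL=25, sR=25; mL=-50, mR=75/2; mL+mR=-25/2 → advance -1; mR−mL=175/2 → turn +1·90°

0 25 25 -50 75/2 -1 -6 N
1 40 40 -80 60 -1 -7 W
2 20 100 -120 110 0 -7 S
3 200/13 40 -720/13 620/13 0 -6 E
4 25 25 -50 75/2 -1 -6 N
final -1 -7 W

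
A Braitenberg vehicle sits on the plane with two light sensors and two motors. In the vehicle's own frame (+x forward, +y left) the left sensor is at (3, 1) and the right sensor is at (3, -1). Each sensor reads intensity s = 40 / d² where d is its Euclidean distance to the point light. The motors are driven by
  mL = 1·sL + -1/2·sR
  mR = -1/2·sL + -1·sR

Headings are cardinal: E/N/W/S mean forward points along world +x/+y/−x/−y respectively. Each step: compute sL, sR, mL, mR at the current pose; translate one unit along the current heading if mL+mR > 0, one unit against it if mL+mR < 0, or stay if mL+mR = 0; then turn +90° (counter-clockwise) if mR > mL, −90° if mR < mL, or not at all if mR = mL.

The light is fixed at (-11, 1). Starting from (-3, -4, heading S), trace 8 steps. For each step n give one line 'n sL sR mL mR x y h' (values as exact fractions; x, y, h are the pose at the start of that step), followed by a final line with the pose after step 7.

0 8/29 40/113 324/3277 -1612/3277 -3 -4 S
1 4/5 20/17 18/85 -134/85 -3 -3 W
2 8/13 40/101 548/1313 -924/1313 -2 -3 N
3 1/4 2/9 5/36 -25/72 -2 -4 E
4 8/29 40/113 324/3277 -1612/3277 -3 -4 S
5 4/5 20/17 18/85 -134/85 -3 -3 W
6 8/13 40/101 548/1313 -924/1313 -2 -3 N
7 1/4 2/9 5/36 -25/72 -2 -4 E
final -3 -4 S

n=0: pose=(-3,-4,S); sL=8/29, sR=40/113; mL=324/3277, mR=-1612/3277; mL+mR=-1288/3277 → advance -1; mR−mL=-1936/3277 → turn -1·90°
n=1: pose=(-3,-3,W); sL=4/5, sR=20/17; mL=18/85, mR=-134/85; mL+mR=-116/85 → advance -1; mR−mL=-152/85 → turn -1·90°
n=2: pose=(-2,-3,N); sL=8/13, sR=40/101; mL=548/1313, mR=-924/1313; mL+mR=-376/1313 → advance -1; mR−mL=-1472/1313 → turn -1·90°
n=3: pose=(-2,-4,E); sL=1/4, sR=2/9; mL=5/36, mR=-25/72; mL+mR=-5/24 → advance -1; mR−mL=-35/72 → turn -1·90°
n=4: pose=(-3,-4,S); sL=8/29, sR=40/113; mL=324/3277, mR=-1612/3277; mL+mR=-1288/3277 → advance -1; mR−mL=-1936/3277 → turn -1·90°
n=5: pose=(-3,-3,W); sL=4/5, sR=20/17; mL=18/85, mR=-134/85; mL+mR=-116/85 → advance -1; mR−mL=-152/85 → turn -1·90°
n=6: pose=(-2,-3,N); sL=8/13, sR=40/101; mL=548/1313, mR=-924/1313; mL+mR=-376/1313 → advance -1; mR−mL=-1472/1313 → turn -1·90°
n=7: pose=(-2,-4,E); sL=1/4, sR=2/9; mL=5/36, mR=-25/72; mL+mR=-5/24 → advance -1; mR−mL=-35/72 → turn -1·90°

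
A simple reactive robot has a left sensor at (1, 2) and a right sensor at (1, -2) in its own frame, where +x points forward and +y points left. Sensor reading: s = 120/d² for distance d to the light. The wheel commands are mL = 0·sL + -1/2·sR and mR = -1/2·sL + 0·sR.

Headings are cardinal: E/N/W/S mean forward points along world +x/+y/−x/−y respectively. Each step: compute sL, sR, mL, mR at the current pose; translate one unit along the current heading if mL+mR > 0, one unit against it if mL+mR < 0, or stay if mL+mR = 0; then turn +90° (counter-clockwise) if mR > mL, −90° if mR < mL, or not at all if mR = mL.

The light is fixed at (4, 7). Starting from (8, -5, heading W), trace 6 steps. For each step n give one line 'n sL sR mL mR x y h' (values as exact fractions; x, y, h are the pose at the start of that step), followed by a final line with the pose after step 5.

0 24/41 120/109 -60/109 -12/41 8 -5 W
1 60/109 60/89 -30/89 -30/109 9 -5 S
2 40/39 24/41 -12/41 -20/39 9 -4 E
3 2/3 30/37 -15/37 -1/3 8 -4 S
4 120/89 120/169 -60/169 -60/89 8 -3 E
5 60/73 60/61 -30/61 -30/73 7 -3 S
final 7 -2 E

n=0: pose=(8,-5,W); sL=24/41, sR=120/109; mL=-60/109, mR=-12/41; mL+mR=-3768/4469 → advance -1; mR−mL=1152/4469 → turn +1·90°
n=1: pose=(9,-5,S); sL=60/109, sR=60/89; mL=-30/89, mR=-30/109; mL+mR=-5940/9701 → advance -1; mR−mL=600/9701 → turn +1·90°
n=2: pose=(9,-4,E); sL=40/39, sR=24/41; mL=-12/41, mR=-20/39; mL+mR=-1288/1599 → advance -1; mR−mL=-352/1599 → turn -1·90°
n=3: pose=(8,-4,S); sL=2/3, sR=30/37; mL=-15/37, mR=-1/3; mL+mR=-82/111 → advance -1; mR−mL=8/111 → turn +1·90°
n=4: pose=(8,-3,E); sL=120/89, sR=120/169; mL=-60/169, mR=-60/89; mL+mR=-15480/15041 → advance -1; mR−mL=-4800/15041 → turn -1·90°
n=5: pose=(7,-3,S); sL=60/73, sR=60/61; mL=-30/61, mR=-30/73; mL+mR=-4020/4453 → advance -1; mR−mL=360/4453 → turn +1·90°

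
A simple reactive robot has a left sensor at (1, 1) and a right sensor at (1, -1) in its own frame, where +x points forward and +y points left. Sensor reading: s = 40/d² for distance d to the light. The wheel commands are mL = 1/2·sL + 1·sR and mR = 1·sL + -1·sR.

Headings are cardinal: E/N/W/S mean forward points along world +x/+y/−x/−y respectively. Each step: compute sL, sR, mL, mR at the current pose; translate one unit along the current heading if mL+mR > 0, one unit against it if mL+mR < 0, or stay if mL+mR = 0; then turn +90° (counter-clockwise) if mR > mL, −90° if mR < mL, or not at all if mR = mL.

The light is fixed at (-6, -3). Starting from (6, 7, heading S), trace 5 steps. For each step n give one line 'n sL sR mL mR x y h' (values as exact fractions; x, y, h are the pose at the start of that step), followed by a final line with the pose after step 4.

0 4/25 20/101 702/2525 -96/2525 6 7 S
1 8/37 40/221 2364/8177 288/8177 6 6 W
2 1/5 10/61 161/610 11/305 5 6 N
3 8/53 8/45 604/2385 -64/2385 5 7 E
4 4/25 20/101 702/2525 -96/2525 6 7 S
final 6 6 W

n=0: pose=(6,7,S); sL=4/25, sR=20/101; mL=702/2525, mR=-96/2525; mL+mR=6/25 → advance +1; mR−mL=-798/2525 → turn -1·90°
n=1: pose=(6,6,W); sL=8/37, sR=40/221; mL=2364/8177, mR=288/8177; mL+mR=12/37 → advance +1; mR−mL=-2076/8177 → turn -1·90°
n=2: pose=(5,6,N); sL=1/5, sR=10/61; mL=161/610, mR=11/305; mL+mR=3/10 → advance +1; mR−mL=-139/610 → turn -1·90°
n=3: pose=(5,7,E); sL=8/53, sR=8/45; mL=604/2385, mR=-64/2385; mL+mR=12/53 → advance +1; mR−mL=-668/2385 → turn -1·90°
n=4: pose=(6,7,S); sL=4/25, sR=20/101; mL=702/2525, mR=-96/2525; mL+mR=6/25 → advance +1; mR−mL=-798/2525 → turn -1·90°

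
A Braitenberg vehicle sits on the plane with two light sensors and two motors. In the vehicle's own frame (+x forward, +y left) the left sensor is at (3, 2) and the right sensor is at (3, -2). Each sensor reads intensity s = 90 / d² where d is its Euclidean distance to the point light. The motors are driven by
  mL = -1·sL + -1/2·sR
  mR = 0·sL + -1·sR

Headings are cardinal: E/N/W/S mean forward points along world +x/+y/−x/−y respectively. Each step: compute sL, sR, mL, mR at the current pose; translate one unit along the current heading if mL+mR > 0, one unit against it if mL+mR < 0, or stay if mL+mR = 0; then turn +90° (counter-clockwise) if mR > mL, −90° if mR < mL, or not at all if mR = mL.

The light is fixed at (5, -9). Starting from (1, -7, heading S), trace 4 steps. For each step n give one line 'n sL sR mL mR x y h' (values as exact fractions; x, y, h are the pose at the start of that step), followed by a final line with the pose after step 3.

0 18 90/37 -711/37 -90/37 1 -7 S
1 45/13 45 -675/26 -45 1 -6 E
2 10 90/49 -535/49 -90/49 0 -6 S
3 9/4 45/4 -63/8 -45/4 0 -5 E
final -1 -5 S

n=0: pose=(1,-7,S); sL=18, sR=90/37; mL=-711/37, mR=-90/37; mL+mR=-801/37 → advance -1; mR−mL=621/37 → turn +1·90°
n=1: pose=(1,-6,E); sL=45/13, sR=45; mL=-675/26, mR=-45; mL+mR=-1845/26 → advance -1; mR−mL=-495/26 → turn -1·90°
n=2: pose=(0,-6,S); sL=10, sR=90/49; mL=-535/49, mR=-90/49; mL+mR=-625/49 → advance -1; mR−mL=445/49 → turn +1·90°
n=3: pose=(0,-5,E); sL=9/4, sR=45/4; mL=-63/8, mR=-45/4; mL+mR=-153/8 → advance -1; mR−mL=-27/8 → turn -1·90°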